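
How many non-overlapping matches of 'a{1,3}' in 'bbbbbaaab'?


Pattern 'a{1,3}' matches between 1 and 3 consecutive a's (greedy).
String: 'bbbbbaaab'
Finding runs of a's and applying greedy matching:
  Run at pos 5: 'aaa' (length 3)
Matches: ['aaa']
Count: 1

1


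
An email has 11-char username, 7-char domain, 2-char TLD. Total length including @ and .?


An email address has format: username@domain.tld
Username length: 11
'@' character: 1
Domain length: 7
'.' character: 1
TLD length: 2
Total = 11 + 1 + 7 + 1 + 2 = 22

22


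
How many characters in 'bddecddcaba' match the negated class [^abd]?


Negated class [^abd] matches any char NOT in {a, b, d}
Scanning 'bddecddcaba':
  pos 0: 'b' -> no (excluded)
  pos 1: 'd' -> no (excluded)
  pos 2: 'd' -> no (excluded)
  pos 3: 'e' -> MATCH
  pos 4: 'c' -> MATCH
  pos 5: 'd' -> no (excluded)
  pos 6: 'd' -> no (excluded)
  pos 7: 'c' -> MATCH
  pos 8: 'a' -> no (excluded)
  pos 9: 'b' -> no (excluded)
  pos 10: 'a' -> no (excluded)
Total matches: 3

3


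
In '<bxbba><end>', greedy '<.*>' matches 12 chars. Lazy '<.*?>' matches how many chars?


Greedy '<.*>' tries to match as MUCH as possible.
Lazy '<.*?>' tries to match as LITTLE as possible.

String: '<bxbba><end>'
Greedy '<.*>' starts at first '<' and extends to the LAST '>': '<bxbba><end>' (12 chars)
Lazy '<.*?>' starts at first '<' and stops at the FIRST '>': '<bxbba>' (7 chars)

7


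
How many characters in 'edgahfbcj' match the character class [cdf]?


Character class [cdf] matches any of: {c, d, f}
Scanning string 'edgahfbcj' character by character:
  pos 0: 'e' -> no
  pos 1: 'd' -> MATCH
  pos 2: 'g' -> no
  pos 3: 'a' -> no
  pos 4: 'h' -> no
  pos 5: 'f' -> MATCH
  pos 6: 'b' -> no
  pos 7: 'c' -> MATCH
  pos 8: 'j' -> no
Total matches: 3

3


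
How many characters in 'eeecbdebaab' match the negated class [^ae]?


Negated class [^ae] matches any char NOT in {a, e}
Scanning 'eeecbdebaab':
  pos 0: 'e' -> no (excluded)
  pos 1: 'e' -> no (excluded)
  pos 2: 'e' -> no (excluded)
  pos 3: 'c' -> MATCH
  pos 4: 'b' -> MATCH
  pos 5: 'd' -> MATCH
  pos 6: 'e' -> no (excluded)
  pos 7: 'b' -> MATCH
  pos 8: 'a' -> no (excluded)
  pos 9: 'a' -> no (excluded)
  pos 10: 'b' -> MATCH
Total matches: 5

5


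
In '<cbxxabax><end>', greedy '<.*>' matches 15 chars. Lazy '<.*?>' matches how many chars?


Greedy '<.*>' tries to match as MUCH as possible.
Lazy '<.*?>' tries to match as LITTLE as possible.

String: '<cbxxabax><end>'
Greedy '<.*>' starts at first '<' and extends to the LAST '>': '<cbxxabax><end>' (15 chars)
Lazy '<.*?>' starts at first '<' and stops at the FIRST '>': '<cbxxabax>' (10 chars)

10


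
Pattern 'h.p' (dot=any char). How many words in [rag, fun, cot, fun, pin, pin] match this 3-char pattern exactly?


Pattern 'h.p' means: starts with 'h', any single char, ends with 'p'.
Checking each word (must be exactly 3 chars):
  'rag' (len=3): no
  'fun' (len=3): no
  'cot' (len=3): no
  'fun' (len=3): no
  'pin' (len=3): no
  'pin' (len=3): no
Matching words: []
Total: 0

0


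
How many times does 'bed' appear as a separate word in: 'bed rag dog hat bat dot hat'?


Scanning each word for exact match 'bed':
  Word 1: 'bed' -> MATCH
  Word 2: 'rag' -> no
  Word 3: 'dog' -> no
  Word 4: 'hat' -> no
  Word 5: 'bat' -> no
  Word 6: 'dot' -> no
  Word 7: 'hat' -> no
Total matches: 1

1


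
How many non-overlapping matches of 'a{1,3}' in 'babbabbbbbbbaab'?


Pattern 'a{1,3}' matches between 1 and 3 consecutive a's (greedy).
String: 'babbabbbbbbbaab'
Finding runs of a's and applying greedy matching:
  Run at pos 1: 'a' (length 1)
  Run at pos 4: 'a' (length 1)
  Run at pos 12: 'aa' (length 2)
Matches: ['a', 'a', 'aa']
Count: 3

3


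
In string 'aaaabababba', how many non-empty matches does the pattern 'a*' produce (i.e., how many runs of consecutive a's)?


Pattern 'a*' matches zero or more a's. We want non-empty runs of consecutive a's.
String: 'aaaabababba'
Walking through the string to find runs of a's:
  Run 1: positions 0-3 -> 'aaaa'
  Run 2: positions 5-5 -> 'a'
  Run 3: positions 7-7 -> 'a'
  Run 4: positions 10-10 -> 'a'
Non-empty runs found: ['aaaa', 'a', 'a', 'a']
Count: 4

4


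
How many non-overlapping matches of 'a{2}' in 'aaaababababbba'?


Pattern 'a{2}' matches exactly 2 consecutive a's (greedy, non-overlapping).
String: 'aaaababababbba'
Scanning for runs of a's:
  Run at pos 0: 'aaaa' (length 4) -> 2 match(es)
  Run at pos 5: 'a' (length 1) -> 0 match(es)
  Run at pos 7: 'a' (length 1) -> 0 match(es)
  Run at pos 9: 'a' (length 1) -> 0 match(es)
  Run at pos 13: 'a' (length 1) -> 0 match(es)
Matches found: ['aa', 'aa']
Total: 2

2


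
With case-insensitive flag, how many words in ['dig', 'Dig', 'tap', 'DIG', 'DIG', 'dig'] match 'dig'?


Case-insensitive matching: compare each word's lowercase form to 'dig'.
  'dig' -> lower='dig' -> MATCH
  'Dig' -> lower='dig' -> MATCH
  'tap' -> lower='tap' -> no
  'DIG' -> lower='dig' -> MATCH
  'DIG' -> lower='dig' -> MATCH
  'dig' -> lower='dig' -> MATCH
Matches: ['dig', 'Dig', 'DIG', 'DIG', 'dig']
Count: 5

5


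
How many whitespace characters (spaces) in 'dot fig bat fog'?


\s matches whitespace characters (spaces, tabs, etc.).
Text: 'dot fig bat fog'
This text has 4 words separated by spaces.
Number of spaces = number of words - 1 = 4 - 1 = 3

3


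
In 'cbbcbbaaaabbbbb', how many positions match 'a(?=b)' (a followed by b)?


Lookahead 'a(?=b)' matches 'a' only when followed by 'b'.
String: 'cbbcbbaaaabbbbb'
Checking each position where char is 'a':
  pos 6: 'a' -> no (next='a')
  pos 7: 'a' -> no (next='a')
  pos 8: 'a' -> no (next='a')
  pos 9: 'a' -> MATCH (next='b')
Matching positions: [9]
Count: 1

1


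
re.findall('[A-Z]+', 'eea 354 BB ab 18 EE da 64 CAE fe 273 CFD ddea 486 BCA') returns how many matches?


Pattern '[A-Z]+' finds one or more uppercase letters.
Text: 'eea 354 BB ab 18 EE da 64 CAE fe 273 CFD ddea 486 BCA'
Scanning for matches:
  Match 1: 'BB'
  Match 2: 'EE'
  Match 3: 'CAE'
  Match 4: 'CFD'
  Match 5: 'BCA'
Total matches: 5

5


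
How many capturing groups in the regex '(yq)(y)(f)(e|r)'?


To count capturing groups, count each '(' that starts a group.
Pattern: '(yq)(y)(f)(e|r)'
Walking through the pattern:
  Position 0: '(' -> group #1
  Position 4: '(' -> group #2
  Position 7: '(' -> group #3
  Position 10: '(' -> group #4
Total capturing groups: 4

4


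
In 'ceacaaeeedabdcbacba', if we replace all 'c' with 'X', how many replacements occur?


re.sub('c', 'X', text) replaces every occurrence of 'c' with 'X'.
Text: 'ceacaaeeedabdcbacba'
Scanning for 'c':
  pos 0: 'c' -> replacement #1
  pos 3: 'c' -> replacement #2
  pos 13: 'c' -> replacement #3
  pos 16: 'c' -> replacement #4
Total replacements: 4

4


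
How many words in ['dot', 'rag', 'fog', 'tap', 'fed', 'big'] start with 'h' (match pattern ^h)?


Pattern ^h anchors to start of word. Check which words begin with 'h':
  'dot' -> no
  'rag' -> no
  'fog' -> no
  'tap' -> no
  'fed' -> no
  'big' -> no
Matching words: []
Count: 0

0


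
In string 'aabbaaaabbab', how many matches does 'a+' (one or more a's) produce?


Pattern 'a+' matches one or more consecutive a's.
String: 'aabbaaaabbab'
Scanning for runs of a:
  Match 1: 'aa' (length 2)
  Match 2: 'aaaa' (length 4)
  Match 3: 'a' (length 1)
Total matches: 3

3


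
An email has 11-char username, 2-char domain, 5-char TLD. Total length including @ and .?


An email address has format: username@domain.tld
Username length: 11
'@' character: 1
Domain length: 2
'.' character: 1
TLD length: 5
Total = 11 + 1 + 2 + 1 + 5 = 20

20


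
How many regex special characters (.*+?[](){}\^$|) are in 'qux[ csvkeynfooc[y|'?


Regex special characters are: . * + ? [ ] ( ) { } \ ^ $ |
Scanning 'qux[ csvkeynfooc[y|':
  pos 3: '[' -> SPECIAL
  pos 16: '[' -> SPECIAL
  pos 18: '|' -> SPECIAL
Special chars found: ['[', '[', '|']
Total: 3

3


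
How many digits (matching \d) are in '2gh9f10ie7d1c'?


\d matches any digit 0-9.
Scanning '2gh9f10ie7d1c':
  pos 0: '2' -> DIGIT
  pos 3: '9' -> DIGIT
  pos 5: '1' -> DIGIT
  pos 6: '0' -> DIGIT
  pos 9: '7' -> DIGIT
  pos 11: '1' -> DIGIT
Digits found: ['2', '9', '1', '0', '7', '1']
Total: 6

6


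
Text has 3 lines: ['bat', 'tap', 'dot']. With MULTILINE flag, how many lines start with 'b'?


With MULTILINE flag, ^ matches the start of each line.
Lines: ['bat', 'tap', 'dot']
Checking which lines start with 'b':
  Line 1: 'bat' -> MATCH
  Line 2: 'tap' -> no
  Line 3: 'dot' -> no
Matching lines: ['bat']
Count: 1

1


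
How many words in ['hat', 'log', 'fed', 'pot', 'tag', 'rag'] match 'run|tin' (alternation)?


Alternation 'run|tin' matches either 'run' or 'tin'.
Checking each word:
  'hat' -> no
  'log' -> no
  'fed' -> no
  'pot' -> no
  'tag' -> no
  'rag' -> no
Matches: []
Count: 0

0


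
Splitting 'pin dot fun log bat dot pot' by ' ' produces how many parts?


Splitting by ' ' breaks the string at each occurrence of the separator.
Text: 'pin dot fun log bat dot pot'
Parts after split:
  Part 1: 'pin'
  Part 2: 'dot'
  Part 3: 'fun'
  Part 4: 'log'
  Part 5: 'bat'
  Part 6: 'dot'
  Part 7: 'pot'
Total parts: 7

7


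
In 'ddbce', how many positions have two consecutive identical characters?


Looking for consecutive identical characters in 'ddbce':
  pos 0-1: 'd' vs 'd' -> MATCH ('dd')
  pos 1-2: 'd' vs 'b' -> different
  pos 2-3: 'b' vs 'c' -> different
  pos 3-4: 'c' vs 'e' -> different
Consecutive identical pairs: ['dd']
Count: 1

1


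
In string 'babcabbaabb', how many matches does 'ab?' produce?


Pattern 'ab?' matches 'a' optionally followed by 'b'.
String: 'babcabbaabb'
Scanning left to right for 'a' then checking next char:
  Match 1: 'ab' (a followed by b)
  Match 2: 'ab' (a followed by b)
  Match 3: 'a' (a not followed by b)
  Match 4: 'ab' (a followed by b)
Total matches: 4

4


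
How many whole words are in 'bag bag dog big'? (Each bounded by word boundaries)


Word boundaries (\b) mark the start/end of each word.
Text: 'bag bag dog big'
Splitting by whitespace:
  Word 1: 'bag'
  Word 2: 'bag'
  Word 3: 'dog'
  Word 4: 'big'
Total whole words: 4

4


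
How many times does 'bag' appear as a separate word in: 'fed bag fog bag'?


Scanning each word for exact match 'bag':
  Word 1: 'fed' -> no
  Word 2: 'bag' -> MATCH
  Word 3: 'fog' -> no
  Word 4: 'bag' -> MATCH
Total matches: 2

2


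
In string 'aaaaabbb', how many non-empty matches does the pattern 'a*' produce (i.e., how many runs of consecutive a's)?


Pattern 'a*' matches zero or more a's. We want non-empty runs of consecutive a's.
String: 'aaaaabbb'
Walking through the string to find runs of a's:
  Run 1: positions 0-4 -> 'aaaaa'
Non-empty runs found: ['aaaaa']
Count: 1

1


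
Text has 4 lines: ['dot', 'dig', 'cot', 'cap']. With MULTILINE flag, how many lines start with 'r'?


With MULTILINE flag, ^ matches the start of each line.
Lines: ['dot', 'dig', 'cot', 'cap']
Checking which lines start with 'r':
  Line 1: 'dot' -> no
  Line 2: 'dig' -> no
  Line 3: 'cot' -> no
  Line 4: 'cap' -> no
Matching lines: []
Count: 0

0


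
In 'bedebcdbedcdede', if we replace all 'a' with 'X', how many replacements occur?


re.sub('a', 'X', text) replaces every occurrence of 'a' with 'X'.
Text: 'bedebcdbedcdede'
Scanning for 'a':
Total replacements: 0

0


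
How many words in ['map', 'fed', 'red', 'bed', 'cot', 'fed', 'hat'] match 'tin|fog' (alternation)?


Alternation 'tin|fog' matches either 'tin' or 'fog'.
Checking each word:
  'map' -> no
  'fed' -> no
  'red' -> no
  'bed' -> no
  'cot' -> no
  'fed' -> no
  'hat' -> no
Matches: []
Count: 0

0


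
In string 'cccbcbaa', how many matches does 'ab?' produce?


Pattern 'ab?' matches 'a' optionally followed by 'b'.
String: 'cccbcbaa'
Scanning left to right for 'a' then checking next char:
  Match 1: 'a' (a not followed by b)
  Match 2: 'a' (a not followed by b)
Total matches: 2

2


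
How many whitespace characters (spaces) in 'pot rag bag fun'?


\s matches whitespace characters (spaces, tabs, etc.).
Text: 'pot rag bag fun'
This text has 4 words separated by spaces.
Number of spaces = number of words - 1 = 4 - 1 = 3

3


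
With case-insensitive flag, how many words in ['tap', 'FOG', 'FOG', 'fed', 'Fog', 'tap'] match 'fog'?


Case-insensitive matching: compare each word's lowercase form to 'fog'.
  'tap' -> lower='tap' -> no
  'FOG' -> lower='fog' -> MATCH
  'FOG' -> lower='fog' -> MATCH
  'fed' -> lower='fed' -> no
  'Fog' -> lower='fog' -> MATCH
  'tap' -> lower='tap' -> no
Matches: ['FOG', 'FOG', 'Fog']
Count: 3

3


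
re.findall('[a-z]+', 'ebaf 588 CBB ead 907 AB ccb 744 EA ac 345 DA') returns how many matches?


Pattern '[a-z]+' finds one or more lowercase letters.
Text: 'ebaf 588 CBB ead 907 AB ccb 744 EA ac 345 DA'
Scanning for matches:
  Match 1: 'ebaf'
  Match 2: 'ead'
  Match 3: 'ccb'
  Match 4: 'ac'
Total matches: 4

4


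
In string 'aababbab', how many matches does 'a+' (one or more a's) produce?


Pattern 'a+' matches one or more consecutive a's.
String: 'aababbab'
Scanning for runs of a:
  Match 1: 'aa' (length 2)
  Match 2: 'a' (length 1)
  Match 3: 'a' (length 1)
Total matches: 3

3


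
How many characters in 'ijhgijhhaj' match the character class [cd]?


Character class [cd] matches any of: {c, d}
Scanning string 'ijhgijhhaj' character by character:
  pos 0: 'i' -> no
  pos 1: 'j' -> no
  pos 2: 'h' -> no
  pos 3: 'g' -> no
  pos 4: 'i' -> no
  pos 5: 'j' -> no
  pos 6: 'h' -> no
  pos 7: 'h' -> no
  pos 8: 'a' -> no
  pos 9: 'j' -> no
Total matches: 0

0


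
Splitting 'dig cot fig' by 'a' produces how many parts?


Splitting by 'a' breaks the string at each occurrence of the separator.
Text: 'dig cot fig'
Parts after split:
  Part 1: 'dig cot fig'
Total parts: 1

1


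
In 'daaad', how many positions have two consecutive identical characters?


Looking for consecutive identical characters in 'daaad':
  pos 0-1: 'd' vs 'a' -> different
  pos 1-2: 'a' vs 'a' -> MATCH ('aa')
  pos 2-3: 'a' vs 'a' -> MATCH ('aa')
  pos 3-4: 'a' vs 'd' -> different
Consecutive identical pairs: ['aa', 'aa']
Count: 2

2


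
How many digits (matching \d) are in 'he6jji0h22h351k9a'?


\d matches any digit 0-9.
Scanning 'he6jji0h22h351k9a':
  pos 2: '6' -> DIGIT
  pos 6: '0' -> DIGIT
  pos 8: '2' -> DIGIT
  pos 9: '2' -> DIGIT
  pos 11: '3' -> DIGIT
  pos 12: '5' -> DIGIT
  pos 13: '1' -> DIGIT
  pos 15: '9' -> DIGIT
Digits found: ['6', '0', '2', '2', '3', '5', '1', '9']
Total: 8

8


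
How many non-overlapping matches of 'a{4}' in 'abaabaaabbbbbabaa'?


Pattern 'a{4}' matches exactly 4 consecutive a's (greedy, non-overlapping).
String: 'abaabaaabbbbbabaa'
Scanning for runs of a's:
  Run at pos 0: 'a' (length 1) -> 0 match(es)
  Run at pos 2: 'aa' (length 2) -> 0 match(es)
  Run at pos 5: 'aaa' (length 3) -> 0 match(es)
  Run at pos 13: 'a' (length 1) -> 0 match(es)
  Run at pos 15: 'aa' (length 2) -> 0 match(es)
Matches found: []
Total: 0

0


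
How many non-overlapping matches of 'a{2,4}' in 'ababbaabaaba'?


Pattern 'a{2,4}' matches between 2 and 4 consecutive a's (greedy).
String: 'ababbaabaaba'
Finding runs of a's and applying greedy matching:
  Run at pos 0: 'a' (length 1)
  Run at pos 2: 'a' (length 1)
  Run at pos 5: 'aa' (length 2)
  Run at pos 8: 'aa' (length 2)
  Run at pos 11: 'a' (length 1)
Matches: ['aa', 'aa']
Count: 2

2


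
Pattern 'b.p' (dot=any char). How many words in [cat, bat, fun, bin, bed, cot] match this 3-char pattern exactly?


Pattern 'b.p' means: starts with 'b', any single char, ends with 'p'.
Checking each word (must be exactly 3 chars):
  'cat' (len=3): no
  'bat' (len=3): no
  'fun' (len=3): no
  'bin' (len=3): no
  'bed' (len=3): no
  'cot' (len=3): no
Matching words: []
Total: 0

0


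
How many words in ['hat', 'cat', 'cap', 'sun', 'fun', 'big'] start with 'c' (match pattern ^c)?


Pattern ^c anchors to start of word. Check which words begin with 'c':
  'hat' -> no
  'cat' -> MATCH (starts with 'c')
  'cap' -> MATCH (starts with 'c')
  'sun' -> no
  'fun' -> no
  'big' -> no
Matching words: ['cat', 'cap']
Count: 2

2


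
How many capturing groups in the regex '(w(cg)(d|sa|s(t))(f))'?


To count capturing groups, count each '(' that starts a group.
Pattern: '(w(cg)(d|sa|s(t))(f))'
Walking through the pattern:
  Position 0: '(' -> group #1
  Position 2: '(' -> group #2
  Position 6: '(' -> group #3
  Position 13: '(' -> group #4
  Position 17: '(' -> group #5
Total capturing groups: 5

5


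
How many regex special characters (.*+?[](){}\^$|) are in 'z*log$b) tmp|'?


Regex special characters are: . * + ? [ ] ( ) { } \ ^ $ |
Scanning 'z*log$b) tmp|':
  pos 1: '*' -> SPECIAL
  pos 5: '$' -> SPECIAL
  pos 7: ')' -> SPECIAL
  pos 12: '|' -> SPECIAL
Special chars found: ['*', '$', ')', '|']
Total: 4

4


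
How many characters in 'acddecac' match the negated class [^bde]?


Negated class [^bde] matches any char NOT in {b, d, e}
Scanning 'acddecac':
  pos 0: 'a' -> MATCH
  pos 1: 'c' -> MATCH
  pos 2: 'd' -> no (excluded)
  pos 3: 'd' -> no (excluded)
  pos 4: 'e' -> no (excluded)
  pos 5: 'c' -> MATCH
  pos 6: 'a' -> MATCH
  pos 7: 'c' -> MATCH
Total matches: 5

5


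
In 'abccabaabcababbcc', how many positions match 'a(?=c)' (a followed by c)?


Lookahead 'a(?=c)' matches 'a' only when followed by 'c'.
String: 'abccabaabcababbcc'
Checking each position where char is 'a':
  pos 0: 'a' -> no (next='b')
  pos 4: 'a' -> no (next='b')
  pos 6: 'a' -> no (next='a')
  pos 7: 'a' -> no (next='b')
  pos 10: 'a' -> no (next='b')
  pos 12: 'a' -> no (next='b')
Matching positions: []
Count: 0

0


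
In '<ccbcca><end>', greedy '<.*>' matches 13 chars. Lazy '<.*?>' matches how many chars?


Greedy '<.*>' tries to match as MUCH as possible.
Lazy '<.*?>' tries to match as LITTLE as possible.

String: '<ccbcca><end>'
Greedy '<.*>' starts at first '<' and extends to the LAST '>': '<ccbcca><end>' (13 chars)
Lazy '<.*?>' starts at first '<' and stops at the FIRST '>': '<ccbcca>' (8 chars)

8


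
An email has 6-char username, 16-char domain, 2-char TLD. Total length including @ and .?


An email address has format: username@domain.tld
Username length: 6
'@' character: 1
Domain length: 16
'.' character: 1
TLD length: 2
Total = 6 + 1 + 16 + 1 + 2 = 26

26


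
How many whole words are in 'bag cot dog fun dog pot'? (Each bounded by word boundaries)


Word boundaries (\b) mark the start/end of each word.
Text: 'bag cot dog fun dog pot'
Splitting by whitespace:
  Word 1: 'bag'
  Word 2: 'cot'
  Word 3: 'dog'
  Word 4: 'fun'
  Word 5: 'dog'
  Word 6: 'pot'
Total whole words: 6

6


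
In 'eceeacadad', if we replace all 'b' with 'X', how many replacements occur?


re.sub('b', 'X', text) replaces every occurrence of 'b' with 'X'.
Text: 'eceeacadad'
Scanning for 'b':
Total replacements: 0

0


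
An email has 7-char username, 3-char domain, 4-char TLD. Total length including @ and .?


An email address has format: username@domain.tld
Username length: 7
'@' character: 1
Domain length: 3
'.' character: 1
TLD length: 4
Total = 7 + 1 + 3 + 1 + 4 = 16

16


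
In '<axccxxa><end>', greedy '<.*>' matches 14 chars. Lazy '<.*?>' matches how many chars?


Greedy '<.*>' tries to match as MUCH as possible.
Lazy '<.*?>' tries to match as LITTLE as possible.

String: '<axccxxa><end>'
Greedy '<.*>' starts at first '<' and extends to the LAST '>': '<axccxxa><end>' (14 chars)
Lazy '<.*?>' starts at first '<' and stops at the FIRST '>': '<axccxxa>' (9 chars)

9


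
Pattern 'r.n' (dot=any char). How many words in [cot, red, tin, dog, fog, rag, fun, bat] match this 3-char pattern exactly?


Pattern 'r.n' means: starts with 'r', any single char, ends with 'n'.
Checking each word (must be exactly 3 chars):
  'cot' (len=3): no
  'red' (len=3): no
  'tin' (len=3): no
  'dog' (len=3): no
  'fog' (len=3): no
  'rag' (len=3): no
  'fun' (len=3): no
  'bat' (len=3): no
Matching words: []
Total: 0

0


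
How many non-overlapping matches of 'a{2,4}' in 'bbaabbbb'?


Pattern 'a{2,4}' matches between 2 and 4 consecutive a's (greedy).
String: 'bbaabbbb'
Finding runs of a's and applying greedy matching:
  Run at pos 2: 'aa' (length 2)
Matches: ['aa']
Count: 1

1


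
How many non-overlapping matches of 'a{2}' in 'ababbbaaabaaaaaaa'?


Pattern 'a{2}' matches exactly 2 consecutive a's (greedy, non-overlapping).
String: 'ababbbaaabaaaaaaa'
Scanning for runs of a's:
  Run at pos 0: 'a' (length 1) -> 0 match(es)
  Run at pos 2: 'a' (length 1) -> 0 match(es)
  Run at pos 6: 'aaa' (length 3) -> 1 match(es)
  Run at pos 10: 'aaaaaaa' (length 7) -> 3 match(es)
Matches found: ['aa', 'aa', 'aa', 'aa']
Total: 4

4


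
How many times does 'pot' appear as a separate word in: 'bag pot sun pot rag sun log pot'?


Scanning each word for exact match 'pot':
  Word 1: 'bag' -> no
  Word 2: 'pot' -> MATCH
  Word 3: 'sun' -> no
  Word 4: 'pot' -> MATCH
  Word 5: 'rag' -> no
  Word 6: 'sun' -> no
  Word 7: 'log' -> no
  Word 8: 'pot' -> MATCH
Total matches: 3

3


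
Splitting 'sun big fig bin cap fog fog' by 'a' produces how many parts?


Splitting by 'a' breaks the string at each occurrence of the separator.
Text: 'sun big fig bin cap fog fog'
Parts after split:
  Part 1: 'sun big fig bin c'
  Part 2: 'p fog fog'
Total parts: 2

2


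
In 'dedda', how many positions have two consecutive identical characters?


Looking for consecutive identical characters in 'dedda':
  pos 0-1: 'd' vs 'e' -> different
  pos 1-2: 'e' vs 'd' -> different
  pos 2-3: 'd' vs 'd' -> MATCH ('dd')
  pos 3-4: 'd' vs 'a' -> different
Consecutive identical pairs: ['dd']
Count: 1

1


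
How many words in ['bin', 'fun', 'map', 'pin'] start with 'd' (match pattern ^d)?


Pattern ^d anchors to start of word. Check which words begin with 'd':
  'bin' -> no
  'fun' -> no
  'map' -> no
  'pin' -> no
Matching words: []
Count: 0

0


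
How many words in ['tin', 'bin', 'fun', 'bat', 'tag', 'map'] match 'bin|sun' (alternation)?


Alternation 'bin|sun' matches either 'bin' or 'sun'.
Checking each word:
  'tin' -> no
  'bin' -> MATCH
  'fun' -> no
  'bat' -> no
  'tag' -> no
  'map' -> no
Matches: ['bin']
Count: 1

1


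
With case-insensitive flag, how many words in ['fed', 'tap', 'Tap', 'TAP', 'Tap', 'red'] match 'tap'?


Case-insensitive matching: compare each word's lowercase form to 'tap'.
  'fed' -> lower='fed' -> no
  'tap' -> lower='tap' -> MATCH
  'Tap' -> lower='tap' -> MATCH
  'TAP' -> lower='tap' -> MATCH
  'Tap' -> lower='tap' -> MATCH
  'red' -> lower='red' -> no
Matches: ['tap', 'Tap', 'TAP', 'Tap']
Count: 4

4


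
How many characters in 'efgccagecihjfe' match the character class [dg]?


Character class [dg] matches any of: {d, g}
Scanning string 'efgccagecihjfe' character by character:
  pos 0: 'e' -> no
  pos 1: 'f' -> no
  pos 2: 'g' -> MATCH
  pos 3: 'c' -> no
  pos 4: 'c' -> no
  pos 5: 'a' -> no
  pos 6: 'g' -> MATCH
  pos 7: 'e' -> no
  pos 8: 'c' -> no
  pos 9: 'i' -> no
  pos 10: 'h' -> no
  pos 11: 'j' -> no
  pos 12: 'f' -> no
  pos 13: 'e' -> no
Total matches: 2

2


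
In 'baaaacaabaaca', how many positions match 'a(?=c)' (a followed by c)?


Lookahead 'a(?=c)' matches 'a' only when followed by 'c'.
String: 'baaaacaabaaca'
Checking each position where char is 'a':
  pos 1: 'a' -> no (next='a')
  pos 2: 'a' -> no (next='a')
  pos 3: 'a' -> no (next='a')
  pos 4: 'a' -> MATCH (next='c')
  pos 6: 'a' -> no (next='a')
  pos 7: 'a' -> no (next='b')
  pos 9: 'a' -> no (next='a')
  pos 10: 'a' -> MATCH (next='c')
Matching positions: [4, 10]
Count: 2

2


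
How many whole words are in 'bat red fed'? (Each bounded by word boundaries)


Word boundaries (\b) mark the start/end of each word.
Text: 'bat red fed'
Splitting by whitespace:
  Word 1: 'bat'
  Word 2: 'red'
  Word 3: 'fed'
Total whole words: 3

3


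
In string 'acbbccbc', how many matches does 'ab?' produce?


Pattern 'ab?' matches 'a' optionally followed by 'b'.
String: 'acbbccbc'
Scanning left to right for 'a' then checking next char:
  Match 1: 'a' (a not followed by b)
Total matches: 1

1


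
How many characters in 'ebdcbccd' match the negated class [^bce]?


Negated class [^bce] matches any char NOT in {b, c, e}
Scanning 'ebdcbccd':
  pos 0: 'e' -> no (excluded)
  pos 1: 'b' -> no (excluded)
  pos 2: 'd' -> MATCH
  pos 3: 'c' -> no (excluded)
  pos 4: 'b' -> no (excluded)
  pos 5: 'c' -> no (excluded)
  pos 6: 'c' -> no (excluded)
  pos 7: 'd' -> MATCH
Total matches: 2

2


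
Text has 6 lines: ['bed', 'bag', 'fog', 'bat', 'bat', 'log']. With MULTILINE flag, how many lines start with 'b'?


With MULTILINE flag, ^ matches the start of each line.
Lines: ['bed', 'bag', 'fog', 'bat', 'bat', 'log']
Checking which lines start with 'b':
  Line 1: 'bed' -> MATCH
  Line 2: 'bag' -> MATCH
  Line 3: 'fog' -> no
  Line 4: 'bat' -> MATCH
  Line 5: 'bat' -> MATCH
  Line 6: 'log' -> no
Matching lines: ['bed', 'bag', 'bat', 'bat']
Count: 4

4


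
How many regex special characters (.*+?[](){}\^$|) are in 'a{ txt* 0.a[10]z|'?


Regex special characters are: . * + ? [ ] ( ) { } \ ^ $ |
Scanning 'a{ txt* 0.a[10]z|':
  pos 1: '{' -> SPECIAL
  pos 6: '*' -> SPECIAL
  pos 9: '.' -> SPECIAL
  pos 11: '[' -> SPECIAL
  pos 14: ']' -> SPECIAL
  pos 16: '|' -> SPECIAL
Special chars found: ['{', '*', '.', '[', ']', '|']
Total: 6

6


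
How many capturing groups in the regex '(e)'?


To count capturing groups, count each '(' that starts a group.
Pattern: '(e)'
Walking through the pattern:
  Position 0: '(' -> group #1
Total capturing groups: 1

1


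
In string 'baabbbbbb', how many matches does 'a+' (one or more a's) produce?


Pattern 'a+' matches one or more consecutive a's.
String: 'baabbbbbb'
Scanning for runs of a:
  Match 1: 'aa' (length 2)
Total matches: 1

1


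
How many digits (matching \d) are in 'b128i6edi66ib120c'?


\d matches any digit 0-9.
Scanning 'b128i6edi66ib120c':
  pos 1: '1' -> DIGIT
  pos 2: '2' -> DIGIT
  pos 3: '8' -> DIGIT
  pos 5: '6' -> DIGIT
  pos 9: '6' -> DIGIT
  pos 10: '6' -> DIGIT
  pos 13: '1' -> DIGIT
  pos 14: '2' -> DIGIT
  pos 15: '0' -> DIGIT
Digits found: ['1', '2', '8', '6', '6', '6', '1', '2', '0']
Total: 9

9


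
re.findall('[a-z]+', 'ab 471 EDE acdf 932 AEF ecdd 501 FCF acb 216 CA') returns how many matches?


Pattern '[a-z]+' finds one or more lowercase letters.
Text: 'ab 471 EDE acdf 932 AEF ecdd 501 FCF acb 216 CA'
Scanning for matches:
  Match 1: 'ab'
  Match 2: 'acdf'
  Match 3: 'ecdd'
  Match 4: 'acb'
Total matches: 4

4


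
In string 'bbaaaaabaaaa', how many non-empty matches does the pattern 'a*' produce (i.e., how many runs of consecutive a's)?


Pattern 'a*' matches zero or more a's. We want non-empty runs of consecutive a's.
String: 'bbaaaaabaaaa'
Walking through the string to find runs of a's:
  Run 1: positions 2-6 -> 'aaaaa'
  Run 2: positions 8-11 -> 'aaaa'
Non-empty runs found: ['aaaaa', 'aaaa']
Count: 2

2


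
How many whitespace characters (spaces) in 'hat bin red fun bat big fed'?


\s matches whitespace characters (spaces, tabs, etc.).
Text: 'hat bin red fun bat big fed'
This text has 7 words separated by spaces.
Number of spaces = number of words - 1 = 7 - 1 = 6

6


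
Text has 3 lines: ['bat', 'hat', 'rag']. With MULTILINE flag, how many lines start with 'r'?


With MULTILINE flag, ^ matches the start of each line.
Lines: ['bat', 'hat', 'rag']
Checking which lines start with 'r':
  Line 1: 'bat' -> no
  Line 2: 'hat' -> no
  Line 3: 'rag' -> MATCH
Matching lines: ['rag']
Count: 1

1


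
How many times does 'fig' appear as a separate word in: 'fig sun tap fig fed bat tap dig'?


Scanning each word for exact match 'fig':
  Word 1: 'fig' -> MATCH
  Word 2: 'sun' -> no
  Word 3: 'tap' -> no
  Word 4: 'fig' -> MATCH
  Word 5: 'fed' -> no
  Word 6: 'bat' -> no
  Word 7: 'tap' -> no
  Word 8: 'dig' -> no
Total matches: 2

2


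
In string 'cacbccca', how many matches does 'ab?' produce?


Pattern 'ab?' matches 'a' optionally followed by 'b'.
String: 'cacbccca'
Scanning left to right for 'a' then checking next char:
  Match 1: 'a' (a not followed by b)
  Match 2: 'a' (a not followed by b)
Total matches: 2

2


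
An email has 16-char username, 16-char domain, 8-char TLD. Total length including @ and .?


An email address has format: username@domain.tld
Username length: 16
'@' character: 1
Domain length: 16
'.' character: 1
TLD length: 8
Total = 16 + 1 + 16 + 1 + 8 = 42

42


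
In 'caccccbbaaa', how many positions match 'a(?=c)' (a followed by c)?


Lookahead 'a(?=c)' matches 'a' only when followed by 'c'.
String: 'caccccbbaaa'
Checking each position where char is 'a':
  pos 1: 'a' -> MATCH (next='c')
  pos 8: 'a' -> no (next='a')
  pos 9: 'a' -> no (next='a')
Matching positions: [1]
Count: 1

1


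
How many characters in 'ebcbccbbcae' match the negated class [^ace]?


Negated class [^ace] matches any char NOT in {a, c, e}
Scanning 'ebcbccbbcae':
  pos 0: 'e' -> no (excluded)
  pos 1: 'b' -> MATCH
  pos 2: 'c' -> no (excluded)
  pos 3: 'b' -> MATCH
  pos 4: 'c' -> no (excluded)
  pos 5: 'c' -> no (excluded)
  pos 6: 'b' -> MATCH
  pos 7: 'b' -> MATCH
  pos 8: 'c' -> no (excluded)
  pos 9: 'a' -> no (excluded)
  pos 10: 'e' -> no (excluded)
Total matches: 4

4


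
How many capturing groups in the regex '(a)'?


To count capturing groups, count each '(' that starts a group.
Pattern: '(a)'
Walking through the pattern:
  Position 0: '(' -> group #1
Total capturing groups: 1

1


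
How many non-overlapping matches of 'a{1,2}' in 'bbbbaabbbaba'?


Pattern 'a{1,2}' matches between 1 and 2 consecutive a's (greedy).
String: 'bbbbaabbbaba'
Finding runs of a's and applying greedy matching:
  Run at pos 4: 'aa' (length 2)
  Run at pos 9: 'a' (length 1)
  Run at pos 11: 'a' (length 1)
Matches: ['aa', 'a', 'a']
Count: 3

3


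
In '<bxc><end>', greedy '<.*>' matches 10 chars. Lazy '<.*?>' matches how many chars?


Greedy '<.*>' tries to match as MUCH as possible.
Lazy '<.*?>' tries to match as LITTLE as possible.

String: '<bxc><end>'
Greedy '<.*>' starts at first '<' and extends to the LAST '>': '<bxc><end>' (10 chars)
Lazy '<.*?>' starts at first '<' and stops at the FIRST '>': '<bxc>' (5 chars)

5


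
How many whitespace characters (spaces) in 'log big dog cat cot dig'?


\s matches whitespace characters (spaces, tabs, etc.).
Text: 'log big dog cat cot dig'
This text has 6 words separated by spaces.
Number of spaces = number of words - 1 = 6 - 1 = 5

5


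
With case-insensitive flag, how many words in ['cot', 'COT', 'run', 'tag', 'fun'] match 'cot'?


Case-insensitive matching: compare each word's lowercase form to 'cot'.
  'cot' -> lower='cot' -> MATCH
  'COT' -> lower='cot' -> MATCH
  'run' -> lower='run' -> no
  'tag' -> lower='tag' -> no
  'fun' -> lower='fun' -> no
Matches: ['cot', 'COT']
Count: 2

2


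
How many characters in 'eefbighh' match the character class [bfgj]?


Character class [bfgj] matches any of: {b, f, g, j}
Scanning string 'eefbighh' character by character:
  pos 0: 'e' -> no
  pos 1: 'e' -> no
  pos 2: 'f' -> MATCH
  pos 3: 'b' -> MATCH
  pos 4: 'i' -> no
  pos 5: 'g' -> MATCH
  pos 6: 'h' -> no
  pos 7: 'h' -> no
Total matches: 3

3


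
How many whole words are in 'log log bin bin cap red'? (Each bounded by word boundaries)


Word boundaries (\b) mark the start/end of each word.
Text: 'log log bin bin cap red'
Splitting by whitespace:
  Word 1: 'log'
  Word 2: 'log'
  Word 3: 'bin'
  Word 4: 'bin'
  Word 5: 'cap'
  Word 6: 'red'
Total whole words: 6

6


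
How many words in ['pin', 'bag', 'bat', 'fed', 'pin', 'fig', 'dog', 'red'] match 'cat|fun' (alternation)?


Alternation 'cat|fun' matches either 'cat' or 'fun'.
Checking each word:
  'pin' -> no
  'bag' -> no
  'bat' -> no
  'fed' -> no
  'pin' -> no
  'fig' -> no
  'dog' -> no
  'red' -> no
Matches: []
Count: 0

0


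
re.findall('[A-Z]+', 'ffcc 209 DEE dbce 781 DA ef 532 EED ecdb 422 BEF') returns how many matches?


Pattern '[A-Z]+' finds one or more uppercase letters.
Text: 'ffcc 209 DEE dbce 781 DA ef 532 EED ecdb 422 BEF'
Scanning for matches:
  Match 1: 'DEE'
  Match 2: 'DA'
  Match 3: 'EED'
  Match 4: 'BEF'
Total matches: 4

4


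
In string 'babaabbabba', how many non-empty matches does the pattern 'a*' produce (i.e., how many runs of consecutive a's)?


Pattern 'a*' matches zero or more a's. We want non-empty runs of consecutive a's.
String: 'babaabbabba'
Walking through the string to find runs of a's:
  Run 1: positions 1-1 -> 'a'
  Run 2: positions 3-4 -> 'aa'
  Run 3: positions 7-7 -> 'a'
  Run 4: positions 10-10 -> 'a'
Non-empty runs found: ['a', 'aa', 'a', 'a']
Count: 4

4


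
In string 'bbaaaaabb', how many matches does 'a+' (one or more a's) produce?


Pattern 'a+' matches one or more consecutive a's.
String: 'bbaaaaabb'
Scanning for runs of a:
  Match 1: 'aaaaa' (length 5)
Total matches: 1

1


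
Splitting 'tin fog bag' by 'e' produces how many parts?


Splitting by 'e' breaks the string at each occurrence of the separator.
Text: 'tin fog bag'
Parts after split:
  Part 1: 'tin fog bag'
Total parts: 1

1


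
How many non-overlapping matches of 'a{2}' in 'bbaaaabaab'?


Pattern 'a{2}' matches exactly 2 consecutive a's (greedy, non-overlapping).
String: 'bbaaaabaab'
Scanning for runs of a's:
  Run at pos 2: 'aaaa' (length 4) -> 2 match(es)
  Run at pos 7: 'aa' (length 2) -> 1 match(es)
Matches found: ['aa', 'aa', 'aa']
Total: 3

3


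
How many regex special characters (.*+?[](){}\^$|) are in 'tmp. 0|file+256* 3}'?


Regex special characters are: . * + ? [ ] ( ) { } \ ^ $ |
Scanning 'tmp. 0|file+256* 3}':
  pos 3: '.' -> SPECIAL
  pos 6: '|' -> SPECIAL
  pos 11: '+' -> SPECIAL
  pos 15: '*' -> SPECIAL
  pos 18: '}' -> SPECIAL
Special chars found: ['.', '|', '+', '*', '}']
Total: 5

5


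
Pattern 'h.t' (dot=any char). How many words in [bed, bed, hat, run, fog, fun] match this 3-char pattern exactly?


Pattern 'h.t' means: starts with 'h', any single char, ends with 't'.
Checking each word (must be exactly 3 chars):
  'bed' (len=3): no
  'bed' (len=3): no
  'hat' (len=3): MATCH
  'run' (len=3): no
  'fog' (len=3): no
  'fun' (len=3): no
Matching words: ['hat']
Total: 1

1


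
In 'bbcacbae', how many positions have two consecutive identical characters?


Looking for consecutive identical characters in 'bbcacbae':
  pos 0-1: 'b' vs 'b' -> MATCH ('bb')
  pos 1-2: 'b' vs 'c' -> different
  pos 2-3: 'c' vs 'a' -> different
  pos 3-4: 'a' vs 'c' -> different
  pos 4-5: 'c' vs 'b' -> different
  pos 5-6: 'b' vs 'a' -> different
  pos 6-7: 'a' vs 'e' -> different
Consecutive identical pairs: ['bb']
Count: 1

1


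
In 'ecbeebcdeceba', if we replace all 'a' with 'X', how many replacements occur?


re.sub('a', 'X', text) replaces every occurrence of 'a' with 'X'.
Text: 'ecbeebcdeceba'
Scanning for 'a':
  pos 12: 'a' -> replacement #1
Total replacements: 1

1


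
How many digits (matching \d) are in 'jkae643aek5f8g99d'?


\d matches any digit 0-9.
Scanning 'jkae643aek5f8g99d':
  pos 4: '6' -> DIGIT
  pos 5: '4' -> DIGIT
  pos 6: '3' -> DIGIT
  pos 10: '5' -> DIGIT
  pos 12: '8' -> DIGIT
  pos 14: '9' -> DIGIT
  pos 15: '9' -> DIGIT
Digits found: ['6', '4', '3', '5', '8', '9', '9']
Total: 7

7


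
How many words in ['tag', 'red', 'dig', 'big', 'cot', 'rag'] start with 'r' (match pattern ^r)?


Pattern ^r anchors to start of word. Check which words begin with 'r':
  'tag' -> no
  'red' -> MATCH (starts with 'r')
  'dig' -> no
  'big' -> no
  'cot' -> no
  'rag' -> MATCH (starts with 'r')
Matching words: ['red', 'rag']
Count: 2

2


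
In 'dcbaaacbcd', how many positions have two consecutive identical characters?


Looking for consecutive identical characters in 'dcbaaacbcd':
  pos 0-1: 'd' vs 'c' -> different
  pos 1-2: 'c' vs 'b' -> different
  pos 2-3: 'b' vs 'a' -> different
  pos 3-4: 'a' vs 'a' -> MATCH ('aa')
  pos 4-5: 'a' vs 'a' -> MATCH ('aa')
  pos 5-6: 'a' vs 'c' -> different
  pos 6-7: 'c' vs 'b' -> different
  pos 7-8: 'b' vs 'c' -> different
  pos 8-9: 'c' vs 'd' -> different
Consecutive identical pairs: ['aa', 'aa']
Count: 2

2


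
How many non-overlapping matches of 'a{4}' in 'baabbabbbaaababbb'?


Pattern 'a{4}' matches exactly 4 consecutive a's (greedy, non-overlapping).
String: 'baabbabbbaaababbb'
Scanning for runs of a's:
  Run at pos 1: 'aa' (length 2) -> 0 match(es)
  Run at pos 5: 'a' (length 1) -> 0 match(es)
  Run at pos 9: 'aaa' (length 3) -> 0 match(es)
  Run at pos 13: 'a' (length 1) -> 0 match(es)
Matches found: []
Total: 0

0


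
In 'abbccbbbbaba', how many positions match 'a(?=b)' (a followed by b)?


Lookahead 'a(?=b)' matches 'a' only when followed by 'b'.
String: 'abbccbbbbaba'
Checking each position where char is 'a':
  pos 0: 'a' -> MATCH (next='b')
  pos 9: 'a' -> MATCH (next='b')
Matching positions: [0, 9]
Count: 2

2


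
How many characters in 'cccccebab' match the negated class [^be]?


Negated class [^be] matches any char NOT in {b, e}
Scanning 'cccccebab':
  pos 0: 'c' -> MATCH
  pos 1: 'c' -> MATCH
  pos 2: 'c' -> MATCH
  pos 3: 'c' -> MATCH
  pos 4: 'c' -> MATCH
  pos 5: 'e' -> no (excluded)
  pos 6: 'b' -> no (excluded)
  pos 7: 'a' -> MATCH
  pos 8: 'b' -> no (excluded)
Total matches: 6

6


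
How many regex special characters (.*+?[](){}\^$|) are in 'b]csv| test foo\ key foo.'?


Regex special characters are: . * + ? [ ] ( ) { } \ ^ $ |
Scanning 'b]csv| test foo\ key foo.':
  pos 1: ']' -> SPECIAL
  pos 5: '|' -> SPECIAL
  pos 15: '\' -> SPECIAL
  pos 24: '.' -> SPECIAL
Special chars found: [']', '|', '\\', '.']
Total: 4

4


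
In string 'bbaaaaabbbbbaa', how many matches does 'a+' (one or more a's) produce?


Pattern 'a+' matches one or more consecutive a's.
String: 'bbaaaaabbbbbaa'
Scanning for runs of a:
  Match 1: 'aaaaa' (length 5)
  Match 2: 'aa' (length 2)
Total matches: 2

2


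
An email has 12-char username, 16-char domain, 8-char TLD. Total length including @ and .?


An email address has format: username@domain.tld
Username length: 12
'@' character: 1
Domain length: 16
'.' character: 1
TLD length: 8
Total = 12 + 1 + 16 + 1 + 8 = 38

38


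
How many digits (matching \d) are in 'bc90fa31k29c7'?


\d matches any digit 0-9.
Scanning 'bc90fa31k29c7':
  pos 2: '9' -> DIGIT
  pos 3: '0' -> DIGIT
  pos 6: '3' -> DIGIT
  pos 7: '1' -> DIGIT
  pos 9: '2' -> DIGIT
  pos 10: '9' -> DIGIT
  pos 12: '7' -> DIGIT
Digits found: ['9', '0', '3', '1', '2', '9', '7']
Total: 7

7


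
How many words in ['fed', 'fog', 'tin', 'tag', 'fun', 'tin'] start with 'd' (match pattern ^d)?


Pattern ^d anchors to start of word. Check which words begin with 'd':
  'fed' -> no
  'fog' -> no
  'tin' -> no
  'tag' -> no
  'fun' -> no
  'tin' -> no
Matching words: []
Count: 0

0


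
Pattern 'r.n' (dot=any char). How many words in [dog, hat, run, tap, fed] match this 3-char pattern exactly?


Pattern 'r.n' means: starts with 'r', any single char, ends with 'n'.
Checking each word (must be exactly 3 chars):
  'dog' (len=3): no
  'hat' (len=3): no
  'run' (len=3): MATCH
  'tap' (len=3): no
  'fed' (len=3): no
Matching words: ['run']
Total: 1

1


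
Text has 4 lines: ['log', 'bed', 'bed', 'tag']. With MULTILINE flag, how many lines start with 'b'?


With MULTILINE flag, ^ matches the start of each line.
Lines: ['log', 'bed', 'bed', 'tag']
Checking which lines start with 'b':
  Line 1: 'log' -> no
  Line 2: 'bed' -> MATCH
  Line 3: 'bed' -> MATCH
  Line 4: 'tag' -> no
Matching lines: ['bed', 'bed']
Count: 2

2


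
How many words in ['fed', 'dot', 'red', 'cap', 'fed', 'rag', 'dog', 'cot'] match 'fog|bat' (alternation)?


Alternation 'fog|bat' matches either 'fog' or 'bat'.
Checking each word:
  'fed' -> no
  'dot' -> no
  'red' -> no
  'cap' -> no
  'fed' -> no
  'rag' -> no
  'dog' -> no
  'cot' -> no
Matches: []
Count: 0

0
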